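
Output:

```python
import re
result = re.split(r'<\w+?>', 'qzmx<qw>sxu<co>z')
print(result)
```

['qzmx', 'sxu', 'z']

Matches to split on: at [4:8] → '<qw>'; at [11:15] → '<co>'.
Splitting on the pattern gives 3 pieces.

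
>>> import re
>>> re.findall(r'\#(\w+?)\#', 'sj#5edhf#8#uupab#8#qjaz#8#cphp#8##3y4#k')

['5edhf', 'uupab', 'qjaz', 'cphp', '3y4']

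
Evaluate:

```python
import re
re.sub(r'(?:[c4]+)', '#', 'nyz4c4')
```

'nyz#'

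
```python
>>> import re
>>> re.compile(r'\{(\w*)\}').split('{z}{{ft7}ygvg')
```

Matches to split on: at [0:3] → '{z}'; at [4:9] → '{ft7}'.
The group in the pattern means `split` returns the separators' captures alongside the pieces.

['', 'z', '{', 'ft7', 'ygvg']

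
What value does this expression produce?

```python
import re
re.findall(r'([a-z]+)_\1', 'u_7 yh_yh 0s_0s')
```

After group 1 captures some text, `\1` only succeeds where that same text appears again.
Walking the string: at [4:9] match 'yh_yh', group 1 = 'yh'.
With a single group, `findall` returns only what that group captured — 1 item.

['yh']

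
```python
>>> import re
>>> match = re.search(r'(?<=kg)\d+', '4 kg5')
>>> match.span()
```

(4, 5)

Lookahead/lookbehind check context without consuming it, so the matched span excludes the asserted characters.
Unlike `match`, `search` isn't anchored — it looks for the pattern anywhere in the string.
The match spans [4:5] → '5'.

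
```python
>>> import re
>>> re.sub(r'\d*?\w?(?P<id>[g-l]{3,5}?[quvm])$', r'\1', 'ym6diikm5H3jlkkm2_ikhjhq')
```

'ym6diikm5H3jlkkmikhjhq'

Pattern: zero or more of a digit (lazy), then optionally a word character; then 3 to 5 of a character in [g-l] (lazy), then one of [quvm] (captured as 'id'); then anchored at the end.
`\1` in the replacement pulls in group 1's text for each match.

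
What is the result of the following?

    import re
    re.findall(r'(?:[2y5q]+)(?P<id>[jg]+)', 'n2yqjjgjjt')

['jjgjj']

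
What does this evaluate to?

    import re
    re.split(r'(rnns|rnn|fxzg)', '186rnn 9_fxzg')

Because the pattern has a capturing group, `split` also inserts each captured text between the pieces.

['186', 'rnn', ' 9_', 'fxzg', '']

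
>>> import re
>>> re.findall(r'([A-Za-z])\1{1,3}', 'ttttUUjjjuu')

['t', 'U', 'j', 'u']

A backreference is literal: `\1` must see the identical characters the first group matched.
Scanning left to right: at [0:4] match 'tttt', group 1 = 't'; at [4:6] match 'UU', group 1 = 'U'; at [6:9] match 'jjj', group 1 = 'j'; at [9:11] match 'uu', group 1 = 'u'.
Because there's exactly one group, `findall` drops the full match and keeps group 1 from each hit.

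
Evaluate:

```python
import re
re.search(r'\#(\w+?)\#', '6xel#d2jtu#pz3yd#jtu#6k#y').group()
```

`search` walks the string left to right and returns the first match it finds.
The match spans [4:11] → '#d2jtu#'.
Captured: group 1 = 'd2jtu'.

'#d2jtu#'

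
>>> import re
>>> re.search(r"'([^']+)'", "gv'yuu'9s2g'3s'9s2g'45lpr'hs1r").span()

(2, 7)

Unlike `match`, `search` isn't anchored — it looks for the pattern anywhere in the string.
The match spans [2:7] → "'yuu'".
Captured: group 1 = 'yuu'.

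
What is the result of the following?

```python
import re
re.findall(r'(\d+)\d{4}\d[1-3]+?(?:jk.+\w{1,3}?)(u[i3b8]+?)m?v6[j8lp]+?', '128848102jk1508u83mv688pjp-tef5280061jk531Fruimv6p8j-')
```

`findall` packs the 2 group values into a tuple for every match.

[('128', 'ui')]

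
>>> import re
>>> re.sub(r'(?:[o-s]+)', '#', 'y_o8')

'y_#8'

This matches one or more of a character in [o-s] (non-capturing group).
Matches: at [2:3] → 'o'.
Each match is replaced by '#'.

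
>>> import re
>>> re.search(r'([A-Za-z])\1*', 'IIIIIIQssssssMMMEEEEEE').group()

A backreference is literal: `\1` must see the identical characters the first group matched.
`search` walks the string left to right and returns the first match it finds.
The match spans [0:6] → 'IIIIII'.
Captured: group 1 = 'I'.

'IIIIII'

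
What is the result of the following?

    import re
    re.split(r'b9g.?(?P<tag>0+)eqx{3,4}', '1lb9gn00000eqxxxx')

This matches the literal 'b9g', then optionally any character; then one or more of a literal '0' (captured as 'tag'); then the literal 'eq', then 3 to 4 of the literal 'x'.
Matches to split on: at [2:17] → 'b9gn00000eqxxxx'.
The group in the pattern means `split` returns the separators' captures alongside the pieces.

['1l', '00000', '']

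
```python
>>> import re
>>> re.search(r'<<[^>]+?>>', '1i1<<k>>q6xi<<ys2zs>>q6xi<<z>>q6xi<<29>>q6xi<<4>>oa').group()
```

'<<k>>'

Unlike `match`, `search` isn't anchored — it looks for the pattern anywhere in the string.
The match spans [3:8] → '<<k>>'.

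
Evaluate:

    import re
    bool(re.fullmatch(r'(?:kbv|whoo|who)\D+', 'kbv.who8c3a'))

False

For `fullmatch`, every character of the input must be accounted for by the pattern.
Here the string isn't matched end-to-end, so the call returns None, and `bool(None)` is False.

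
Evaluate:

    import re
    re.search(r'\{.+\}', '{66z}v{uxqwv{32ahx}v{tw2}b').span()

`search` walks the string left to right and returns the first match it finds.
The match spans [0:25] → '{66z}v{uxqwv{32ahx}v{tw2}'.

(0, 25)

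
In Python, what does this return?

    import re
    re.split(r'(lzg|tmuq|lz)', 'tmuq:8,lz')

['', 'tmuq', ':8,', 'lz', '']

Matches to split on: at [0:4] → 'tmuq'; at [7:9] → 'lz'.
The group in the pattern means `split` returns the separators' captures alongside the pieces.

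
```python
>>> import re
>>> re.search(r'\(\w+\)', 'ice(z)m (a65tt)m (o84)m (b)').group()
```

Unlike `match`, `search` isn't anchored — it looks for the pattern anywhere in the string.
The match spans [3:6] → '(z)'.

'(z)'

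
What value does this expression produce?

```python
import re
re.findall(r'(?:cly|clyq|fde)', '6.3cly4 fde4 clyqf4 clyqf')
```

['cly', 'fde', 'cly', 'cly']

`|` is ordered: at each position the engine commits to the first alternative that works.
No capturing groups, so `findall` returns the 4 full match strings.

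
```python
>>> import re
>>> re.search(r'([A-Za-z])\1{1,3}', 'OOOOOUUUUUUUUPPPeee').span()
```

(0, 4)

`\1` has to match the exact text group 1 already captured.
Unlike `match`, `search` isn't anchored — it looks for the pattern anywhere in the string.
The match spans [0:4] → 'OOOO'.
Captured: group 1 = 'O'.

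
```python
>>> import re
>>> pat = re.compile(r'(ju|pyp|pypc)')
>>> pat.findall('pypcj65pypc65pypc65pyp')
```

['pyp', 'pyp', 'pyp', 'pyp']

Alternation tries branches left to right and keeps the first one that lets the overall match succeed at that position.
`findall` collects group 1 from each match (4 total).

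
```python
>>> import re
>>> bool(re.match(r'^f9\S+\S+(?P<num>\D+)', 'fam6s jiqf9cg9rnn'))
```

False

`re.match` won't scan ahead — the pattern has to work from the very first character.
Here the pattern fails at index 0, so the call returns None, and `bool(None)` is False.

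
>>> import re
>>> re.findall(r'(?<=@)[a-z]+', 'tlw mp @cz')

['cz']

Because the assertion is zero-width, the text it checks is not consumed and won't appear in the result.
Scanning left to right: at [8:10] → 'cz'.
`findall` yields the raw match text (1 of them) because the pattern has no groups.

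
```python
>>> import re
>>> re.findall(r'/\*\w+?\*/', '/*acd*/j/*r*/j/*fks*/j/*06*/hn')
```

['/*acd*/', '/*r*/', '/*fks*/', '/*06*/']

Since nothing is captured, `findall` lists the 4 matched substrings directly.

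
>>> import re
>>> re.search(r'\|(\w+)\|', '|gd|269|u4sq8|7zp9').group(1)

`re.search` scans for the first position where the pattern succeeds.
The match spans [0:4] → '|gd|'.
Captured: group 1 = 'gd'.

'gd'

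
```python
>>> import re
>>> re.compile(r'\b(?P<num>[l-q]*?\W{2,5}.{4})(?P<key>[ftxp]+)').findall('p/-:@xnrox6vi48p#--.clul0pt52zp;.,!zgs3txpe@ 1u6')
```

[('p/-:@xnro', 'x'), (';.,!zgs3', 'txp')]

The pattern matches a word boundary (`\b`, zero-width); then zero or more of a character in [l-q] (lazy), then 2 to 5 of a non-word character, then exactly 4 of any character (captured as 'num'); then one or more of one of [ftxp] (captured as 'key').
Scanning left to right: at [0:10] match 'p/-:@xnrox', groups = ('p/-:@xnro', 'x'); at [31:42] match ';.,!zgs3txp', groups = (';.,!zgs3', 'txp').
With 2 capturing groups, `findall` returns a 2-tuple per match.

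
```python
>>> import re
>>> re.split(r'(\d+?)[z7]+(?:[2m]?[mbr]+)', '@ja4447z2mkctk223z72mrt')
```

['@ja', '444', 'kctk', '223', 't']

This matches one or more of a digit (lazy) (captured); then one or more of one of [z7]; then optionally one of [2m], then one or more of one of [mbr] (non-capturing group).
Lazy quantifiers expand one character at a time until the remainder of the pattern can match.
Matches to split on: at [3:10] → '4447z2m'; at [14:22] → '223z72mr'.
The group in the pattern means `split` returns the separators' captures alongside the pieces.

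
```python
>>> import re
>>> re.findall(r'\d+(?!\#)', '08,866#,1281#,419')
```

Because the assertion is negative and zero-width, positions next to the forbidden text are skipped.
Walking the string: at [0:2] → '08'; at [3:5] → '86'; at [8:11] → '128'; at [14:17] → '419'.
`findall` yields the raw match text (4 of them) because the pattern has no groups.

['08', '86', '128', '419']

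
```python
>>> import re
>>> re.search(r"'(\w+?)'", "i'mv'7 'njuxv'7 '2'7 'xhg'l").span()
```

(1, 5)

Unlike `match`, `search` isn't anchored — it looks for the pattern anywhere in the string.
The match spans [1:5] → "'mv'".
Captured: group 1 = 'mv'.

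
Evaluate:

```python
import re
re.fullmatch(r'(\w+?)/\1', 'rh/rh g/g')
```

None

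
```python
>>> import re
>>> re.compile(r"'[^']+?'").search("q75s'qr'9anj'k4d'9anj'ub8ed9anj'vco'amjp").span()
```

The match spans [4:8] → "'qr'".

(4, 8)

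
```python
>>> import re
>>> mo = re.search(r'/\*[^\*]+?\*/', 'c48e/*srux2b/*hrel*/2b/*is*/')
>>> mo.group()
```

'/*hrel*/'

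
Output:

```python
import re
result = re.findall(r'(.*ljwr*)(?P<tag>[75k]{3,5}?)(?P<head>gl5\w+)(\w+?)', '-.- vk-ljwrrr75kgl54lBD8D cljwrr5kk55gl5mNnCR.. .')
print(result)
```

[('-.- vk-ljwrrr75kgl54lBD8D cljwrr', '5kk55', 'gl5mNnC', 'R')]

Pattern: zero or more of any character, then the literal 'ljw', then zero or more of the literal 'r' (captured); then 3 to 5 of one of [75k] (lazy) (captured as 'tag'); then the literal 'gl5', then one or more of a word character (captured as 'head'); then one or more of a word character (lazy) (captured).
Matches: at [0:45] match '-.- vk-ljwrrr75kgl54lBD8D cljwrr5kk55gl5mNnCR', groups = ('-.- vk-ljwrrr75kgl54lBD8D cljwrr', '5kk55', 'gl5mNnC', 'R').
With 4 capturing groups, `findall` returns a 4-tuple per match.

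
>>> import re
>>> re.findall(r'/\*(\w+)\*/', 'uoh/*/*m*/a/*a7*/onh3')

Scanning left to right: at [5:10] match '/*m*/', group 1 = 'm'; at [11:17] match '/*a7*/', group 1 = 'a7'.
`findall` collects group 1 from each match (2 total).

['m', 'a7']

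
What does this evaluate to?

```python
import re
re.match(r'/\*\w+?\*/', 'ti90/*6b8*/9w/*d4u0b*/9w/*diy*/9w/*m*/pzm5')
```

With `match`, the pattern is implicitly anchored at the beginning.
Here the string doesn't start with a match, so the call returns None.

None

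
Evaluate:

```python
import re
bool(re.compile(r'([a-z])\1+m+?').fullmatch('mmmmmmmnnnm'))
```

False

After group 1 captures some text, `\1` only succeeds where that same text appears again.
`re.fullmatch` is like wrapping the pattern in `^…$` (in single-line mode).
Here there's no way to consume every character, so the call returns None, and `bool(None)` is False.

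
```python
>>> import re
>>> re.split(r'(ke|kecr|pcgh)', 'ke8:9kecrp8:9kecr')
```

['', 'ke', '8:9', 'ke', 'crp8:9', 'ke', 'cr']

Alternation tries branches left to right and keeps the first one that lets the overall match succeed at that position.
Matches to split on: at [0:2] → 'ke'; at [5:7] → 'ke'; at [13:15] → 'ke'.
Because the pattern has a capturing group, `split` also inserts each captured text between the pieces.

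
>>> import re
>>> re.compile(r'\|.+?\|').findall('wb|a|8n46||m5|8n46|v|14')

The `?` after the quantifier makes it lazy — it takes as little as possible before letting the rest of the pattern try.
Scanning left to right: at [2:5] → '|a|'; at [9:14] → '||m5|'; at [18:21] → '|v|'.
No capturing groups, so `findall` returns the 3 full match strings.

['|a|', '||m5|', '|v|']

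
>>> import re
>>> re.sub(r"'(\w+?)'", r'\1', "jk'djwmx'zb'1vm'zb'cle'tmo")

'jkdjwmxzb1vmzbcletmo'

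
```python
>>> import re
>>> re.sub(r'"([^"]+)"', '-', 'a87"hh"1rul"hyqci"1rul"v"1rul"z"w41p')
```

'a87-1rul-1rul-1rul-w41p'

Each match is replaced by '-'.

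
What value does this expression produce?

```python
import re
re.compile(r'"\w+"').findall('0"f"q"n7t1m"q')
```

Walking the string: at [1:4] → '"f"'; at [5:12] → '"n7t1m"'.
No capturing groups, so `findall` returns the 2 full match strings.

['"f"', '"n7t1m"']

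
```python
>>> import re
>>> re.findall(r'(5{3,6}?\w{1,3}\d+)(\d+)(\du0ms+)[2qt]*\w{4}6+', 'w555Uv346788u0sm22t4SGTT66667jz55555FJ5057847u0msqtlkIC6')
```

[('55555FJ50578', '4', '7u0ms')]

This matches 3 to 6 of the literal '5' (lazy), then 1 to 3 of a word character, then one or more of a digit (captured); then one or more of a digit (captured); then a digit, then the literal 'u0m', then one or more of the literal 's' (captured); then zero or more of one of [2qt], then exactly 4 of a word character, then one or more of a literal '6'.
Walking the string: at [31:56] match '55555FJ5057847u0msqtlkIC6', groups = ('55555FJ50578', '4', '7u0ms').
With 3 capturing groups, `findall` returns a 3-tuple per match.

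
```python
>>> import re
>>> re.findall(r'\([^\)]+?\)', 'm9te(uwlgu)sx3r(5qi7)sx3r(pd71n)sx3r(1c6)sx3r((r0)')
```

['(uwlgu)', '(5qi7)', '(pd71n)', '(1c6)', '((r0)']

Scanning left to right: at [4:11] → '(uwlgu)'; at [15:21] → '(5qi7)'; at [25:32] → '(pd71n)'; at [36:41] → '(1c6)'; at [45:50] → '((r0)'.
`findall` yields the raw match text (5 of them) because the pattern has no groups.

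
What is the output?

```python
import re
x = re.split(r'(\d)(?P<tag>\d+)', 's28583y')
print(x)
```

['s', '2', '8583', 'y']

The pattern matches a digit (captured); then one or more of a digit (captured as 'tag').
Because the pattern has a capturing group, `split` also inserts each captured text between the pieces.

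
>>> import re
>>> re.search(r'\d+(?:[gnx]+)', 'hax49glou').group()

This matches one or more of a digit; then one or more of one of [gnx] (non-capturing group).
`re.search` scans for the first position where the pattern succeeds.
The match spans [3:6] → '49g'.

'49g'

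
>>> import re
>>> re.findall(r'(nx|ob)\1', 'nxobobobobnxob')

['ob', 'ob']

The backreference `\1` re-matches whatever the first group consumed, character for character.
Scanning left to right: at [2:6] match 'obob', group 1 = 'ob'; at [6:10] match 'obob', group 1 = 'ob'.
Because there's exactly one group, `findall` drops the full match and keeps group 1 from each hit.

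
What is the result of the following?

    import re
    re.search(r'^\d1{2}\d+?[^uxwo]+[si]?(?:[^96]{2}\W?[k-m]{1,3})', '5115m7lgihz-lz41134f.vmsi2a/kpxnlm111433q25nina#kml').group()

'5115m7lgihz-lz41134f.vmsi2a/kpxnlm'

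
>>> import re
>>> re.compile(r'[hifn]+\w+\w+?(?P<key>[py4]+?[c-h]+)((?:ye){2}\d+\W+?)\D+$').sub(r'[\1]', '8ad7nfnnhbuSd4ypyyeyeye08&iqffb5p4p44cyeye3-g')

Pattern: one or more of one of [hifn], then one or more of a word character, then one or more of a word character (lazy); then one or more of one of [py4] (lazy), then one or more of a character in [c-h] (captured as 'key'); then the literal 'ye' repeated 2 times, then one or more of a digit, then one or more of a non-word character (lazy) (captured); then one or more of a non-digit; then anchored at the end.
Matches: at [26:45] → 'iqffb5p4p44cyeye3-g'.
`\1` in the replacement pulls in group 1's text for each match.

'8ad7nfnnhbuSd4ypyyeyeye08&[4c]'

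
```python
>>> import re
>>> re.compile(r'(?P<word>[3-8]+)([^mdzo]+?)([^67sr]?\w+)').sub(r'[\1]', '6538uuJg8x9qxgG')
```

'[6538]'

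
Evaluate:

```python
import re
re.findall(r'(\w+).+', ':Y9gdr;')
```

['Y9gdr']

The pattern matches one or more of a word character (captured); then one or more of any character.
Matches: at [1:7] match 'Y9gdr;', group 1 = 'Y9gdr'.
With a single group, `findall` returns only what that group captured — 1 item.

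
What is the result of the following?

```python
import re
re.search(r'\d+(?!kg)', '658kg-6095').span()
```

(0, 2)

A negative assertion filters positions out without eating any characters.
The match spans [0:2] → '65'.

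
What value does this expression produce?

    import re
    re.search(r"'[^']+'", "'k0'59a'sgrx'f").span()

Unlike `match`, `search` isn't anchored — it looks for the pattern anywhere in the string.
The match spans [0:4] → "'k0'".

(0, 4)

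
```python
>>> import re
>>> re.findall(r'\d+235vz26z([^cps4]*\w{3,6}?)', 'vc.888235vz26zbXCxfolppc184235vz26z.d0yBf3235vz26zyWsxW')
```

The pattern matches one or more of a digit; then the literal '235', then the literal 'vz', then the literal '26z'; then zero or more of any character except [cps4], then 3 to 6 of a word character (lazy) (captured).
The `?` after the quantifier makes it lazy — it takes as little as possible before letting the rest of the pattern try.
Walking the string: at [3:24] match '888235vz26zbXCxfolppc', group 1 = 'bXCxfolppc'; at [24:55] match '184235vz26z.d0yBf3235vz26zyWsxW', group 1 = '.d0yBf3235vz26zyWsxW'.
`findall` collects group 1 from each match (2 total).

['bXCxfolppc', '.d0yBf3235vz26zyWsxW']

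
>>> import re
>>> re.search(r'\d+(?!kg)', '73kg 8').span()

(0, 1)

`(?!…)`/`(?<!…)` only lets a position through if the neighbouring text does NOT match; no characters are consumed.
Unlike `match`, `search` isn't anchored — it looks for the pattern anywhere in the string.
The match spans [0:1] → '7'.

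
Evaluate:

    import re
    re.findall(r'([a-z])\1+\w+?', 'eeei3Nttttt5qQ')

A backreference is literal: `\1` must see the identical characters the first group matched.
One capturing group, so `findall` returns just the captured substring from each match — 2 in all.

['e', 't']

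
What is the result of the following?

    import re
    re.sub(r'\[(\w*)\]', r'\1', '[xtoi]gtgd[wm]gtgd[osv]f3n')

The replacement refers to a captured group, so each match is rewritten using its own captured text.

'xtoigtgdwmgtgdosvf3n'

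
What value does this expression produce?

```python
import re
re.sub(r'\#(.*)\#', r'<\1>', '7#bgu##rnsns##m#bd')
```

Each match is replaced using the text its own group 1 captured.

'7<bgu##rnsns##m>bd'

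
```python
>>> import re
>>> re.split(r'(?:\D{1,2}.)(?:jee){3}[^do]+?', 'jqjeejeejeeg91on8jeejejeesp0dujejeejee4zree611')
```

['', '91on8jeejejeesp0dujejeejee4zree611']

With the lazy modifier that quantifier settles for the fewest repetitions that let the rest of the pattern succeed (the atoms after it are unaffected and can still be greedy).
`split` removes every match and returns the 2 fragments in between.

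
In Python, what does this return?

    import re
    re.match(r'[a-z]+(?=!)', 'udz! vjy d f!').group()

`match` is anchored at position 0; if the pattern doesn't fit there, it returns None.
The match spans [0:3] → 'udz'.

'udz'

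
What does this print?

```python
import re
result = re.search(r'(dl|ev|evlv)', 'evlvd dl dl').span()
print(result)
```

Branches in `(...|...)` are attempted left-to-right; the first branch that allows the whole pattern to succeed is taken.
The match spans [0:2] → 'ev'.

(0, 2)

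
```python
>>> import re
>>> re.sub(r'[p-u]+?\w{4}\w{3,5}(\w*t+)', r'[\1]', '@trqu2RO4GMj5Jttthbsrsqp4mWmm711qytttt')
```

'@[j5Jttthbsrsqp4mWmm711qytttt]'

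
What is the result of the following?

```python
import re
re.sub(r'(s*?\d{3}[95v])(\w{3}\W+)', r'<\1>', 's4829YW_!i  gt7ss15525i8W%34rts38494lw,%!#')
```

Pattern: zero or more of a literal 's' (lazy), then exactly 3 of a digit, then one of [95v] (captured); then exactly 3 of a word character, then one or more of a non-word character (captured).
Matches: at [0:9] → 's4829YW_!'; at [18:26] → '5525i8W%'; at [30:42] → 's38494lw,%!#'.
Each match is replaced using the text its own group 1 captured.

'<s4829>i  gt7ss1<5525>34rt<s3849>'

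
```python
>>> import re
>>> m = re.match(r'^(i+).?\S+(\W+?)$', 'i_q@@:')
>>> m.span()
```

The pattern matches anchored at the start of the string; then one or more of a literal 'i' (captured); then optionally any character, then one or more of a non-whitespace character; then one or more of a non-word character (lazy) (captured); then anchored at the end.
`re.match` won't scan ahead — the pattern has to work from the very first character.
The match spans [0:6] → 'i_q@@:'.
Captured: group 1 = 'i', group 2 = ':'.

(0, 6)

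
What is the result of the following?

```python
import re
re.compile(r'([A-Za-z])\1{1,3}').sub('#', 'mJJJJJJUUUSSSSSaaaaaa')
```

`\1` has to match the exact text group 1 already captured.
Matches: at [1:5] → 'JJJJ'; at [5:7] → 'JJ'; at [7:10] → 'UUU'; at [10:14] → 'SSSS'; at [15:19] → 'aaaa'; ….
Each match is replaced by '#'.

'm####S##'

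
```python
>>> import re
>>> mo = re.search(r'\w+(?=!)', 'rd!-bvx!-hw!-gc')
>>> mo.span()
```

The positive lookaround only admits positions where the adjacent text matches; those characters stay outside the span.
`search` walks the string left to right and returns the first match it finds.
The match spans [0:2] → 'rd'.

(0, 2)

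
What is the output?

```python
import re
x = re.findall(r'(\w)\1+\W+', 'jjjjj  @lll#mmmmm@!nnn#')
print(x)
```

`\1` is not a pattern — it's the concrete string captured by group 1, re-applied verbatim.
Because there's exactly one group, `findall` drops the full match and keeps group 1 from each hit.

['j', 'l', 'm', 'n']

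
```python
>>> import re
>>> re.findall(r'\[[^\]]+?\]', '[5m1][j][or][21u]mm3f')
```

['[5m1]', '[j]', '[or]', '[21u]']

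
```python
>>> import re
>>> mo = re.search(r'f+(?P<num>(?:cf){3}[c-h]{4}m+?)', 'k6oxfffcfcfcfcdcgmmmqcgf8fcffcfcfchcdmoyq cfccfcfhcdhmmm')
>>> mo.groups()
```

('cfcfcfcdcgm',)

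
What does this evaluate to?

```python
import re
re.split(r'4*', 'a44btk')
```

['', 'a', '', 'b', 't', 'k', '']

The string is cut at each match, leaving 7 pieces.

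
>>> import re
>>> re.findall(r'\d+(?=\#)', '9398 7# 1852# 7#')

['7', '1852', '7']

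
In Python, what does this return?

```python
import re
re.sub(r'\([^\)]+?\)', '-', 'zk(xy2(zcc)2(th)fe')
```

'zk-2-fe'

Every occurrence is swapped for '-'.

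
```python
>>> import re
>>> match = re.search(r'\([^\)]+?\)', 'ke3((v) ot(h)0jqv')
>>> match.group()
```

'((v)'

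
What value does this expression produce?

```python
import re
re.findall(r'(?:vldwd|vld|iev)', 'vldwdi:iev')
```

['vldwd', 'iev']

The regex engine tests alternatives in the order written; an earlier branch that matches wins even if a later one would match more.
Walking the string: at [0:5] → 'vldwd'; at [7:10] → 'iev'.
No capturing groups, so `findall` returns the 2 full match strings.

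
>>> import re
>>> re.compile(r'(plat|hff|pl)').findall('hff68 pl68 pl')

['hff', 'pl', 'pl']

One capturing group, so `findall` returns just the captured substring from each match — 3 in all.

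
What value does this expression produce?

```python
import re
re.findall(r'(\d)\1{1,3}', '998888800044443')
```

['9', '8', '0', '4']

The backreference `\1` re-matches whatever the first group consumed, character for character.
`findall` collects group 1 from each match (4 total).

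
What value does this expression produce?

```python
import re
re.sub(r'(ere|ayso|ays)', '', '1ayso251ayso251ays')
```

'1251251'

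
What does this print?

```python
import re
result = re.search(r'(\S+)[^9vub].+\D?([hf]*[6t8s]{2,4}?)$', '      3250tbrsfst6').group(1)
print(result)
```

3250tbrs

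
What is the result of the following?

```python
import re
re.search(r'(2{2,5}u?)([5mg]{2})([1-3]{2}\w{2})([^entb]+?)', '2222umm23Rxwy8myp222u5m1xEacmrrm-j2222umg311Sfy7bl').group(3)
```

'23Rx'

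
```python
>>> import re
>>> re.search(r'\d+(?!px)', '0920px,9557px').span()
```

(0, 3)

The negative lookaround is zero-width — it rules out positions where the adjacent text would match, without consuming anything.
The match spans [0:3] → '092'.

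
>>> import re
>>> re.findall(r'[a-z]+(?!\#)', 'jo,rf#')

['jo', 'r']

The negative lookahead/lookbehind blocks any match where the forbidden context is present.
No capturing groups, so `findall` returns the 2 full match strings.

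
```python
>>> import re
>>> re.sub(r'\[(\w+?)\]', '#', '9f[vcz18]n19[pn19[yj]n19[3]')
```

'9f#n19[pn19#n19#'

Each match is replaced by '#'.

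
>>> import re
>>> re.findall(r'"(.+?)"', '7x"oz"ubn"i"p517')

A `+?`/`*?`/`{m,n}?` starts at its minimum and grows only as far as needed for what follows to match.
Walking the string: at [2:6] match '"oz"', group 1 = 'oz'; at [9:12] match '"i"', group 1 = 'i'.
One capturing group, so `findall` returns just the captured substring from each match — 2 in all.

['oz', 'i']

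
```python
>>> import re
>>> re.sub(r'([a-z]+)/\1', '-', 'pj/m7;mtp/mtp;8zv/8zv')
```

After group 1 captures some text, `\1` only succeeds where that same text appears again.
`sub` substitutes '-' at each match site.

'pj/m7;-;8zv/8zv'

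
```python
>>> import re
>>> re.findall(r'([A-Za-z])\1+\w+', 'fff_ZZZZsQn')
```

['f']

After group 1 captures some text, `\1` only succeeds where that same text appears again.
Matches: at [0:11] match 'fff_ZZZZsQn', group 1 = 'f'.
One capturing group, so `findall` returns just the captured substring from the one match — 1 in all.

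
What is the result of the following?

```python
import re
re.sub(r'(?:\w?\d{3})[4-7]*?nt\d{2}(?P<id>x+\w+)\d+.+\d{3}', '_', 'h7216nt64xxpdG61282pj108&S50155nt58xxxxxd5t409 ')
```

'_ '

Pattern: optionally a word character, then exactly 3 of a digit (non-capturing group); then zero or more of a character in [4-7] (lazy), then the literal 'nt', then exactly 2 of a digit; then one or more of a literal 'x', then one or more of a word character (captured as 'id'); then one or more of a digit, then one or more of any character, then exactly 3 of a digit.
Matches: at [0:46] → 'h7216nt64xxpdG61282pj108&S50155nt58xxxxxd5t409'.
`sub` substitutes '_' at each match site.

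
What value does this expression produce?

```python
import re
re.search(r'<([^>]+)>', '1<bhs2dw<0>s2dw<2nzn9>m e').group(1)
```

'bhs2dw<0'

Unlike `match`, `search` isn't anchored — it looks for the pattern anywhere in the string.
The match spans [1:11] → '<bhs2dw<0>'.
Captured: group 1 = 'bhs2dw<0'.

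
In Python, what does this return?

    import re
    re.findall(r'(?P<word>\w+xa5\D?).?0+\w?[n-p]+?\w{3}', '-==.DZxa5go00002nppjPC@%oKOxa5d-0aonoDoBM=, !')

The pattern matches one or more of a word character, then the literal 'xa5', then optionally a non-digit (captured as 'word'); then optionally any character, then one or more of a literal '0'; then optionally a word character, then one or more of a character in [n-p] (lazy), then exactly 3 of a word character.
Matches: at [4:20] match 'DZxa5go00002nppj', group 1 = 'DZxa5g'; at [24:38] match 'oKOxa5d-0aonoD', group 1 = 'oKOxa5d'.
Because there's exactly one group, `findall` drops the full match and keeps group 1 from each hit.

['DZxa5g', 'oKOxa5d']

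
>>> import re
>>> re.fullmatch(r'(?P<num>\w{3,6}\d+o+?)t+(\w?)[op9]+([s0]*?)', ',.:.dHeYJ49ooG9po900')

None

For `fullmatch`, every character of the input must be accounted for by the pattern.
Here the pattern can't cover the whole string, so the call returns None.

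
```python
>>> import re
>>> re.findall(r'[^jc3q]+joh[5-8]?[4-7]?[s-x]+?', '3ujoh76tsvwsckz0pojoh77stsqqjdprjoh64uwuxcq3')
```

['ujoh76t', 'kz0pojoh77s', 'dprjoh64u']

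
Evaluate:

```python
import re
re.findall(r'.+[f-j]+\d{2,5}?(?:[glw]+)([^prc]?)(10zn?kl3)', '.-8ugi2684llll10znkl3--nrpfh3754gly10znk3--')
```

Pattern: one or more of any character, then one or more of a character in [f-j], then 2 to 5 of a digit (lazy); then one or more of one of [glw] (non-capturing group); then optionally any character except [prc] (captured); then the literal '10z', then optionally a literal 'n', then the literal 'kl3' (captured).
Walking the string: at [0:21] match '.-8ugi2684llll10znkl3', groups = ('', '10znkl3').
With 2 capturing groups, `findall` returns a 2-tuple per match.

[('', '10znkl3')]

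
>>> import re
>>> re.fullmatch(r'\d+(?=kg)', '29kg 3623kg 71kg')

None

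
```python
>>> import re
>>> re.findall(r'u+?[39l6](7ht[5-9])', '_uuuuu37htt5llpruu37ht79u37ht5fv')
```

This matches one or more of a literal 'u' (lazy), then one of [39l6]; then the literal '7ht', then a character in [5-9] (captured).
Walking the string: at [16:23] match 'uu37ht7', group 1 = '7ht7'; at [24:30] match 'u37ht5', group 1 = '7ht5'.
Because there's exactly one group, `findall` drops the full match and keeps group 1 from each hit.

['7ht7', '7ht5']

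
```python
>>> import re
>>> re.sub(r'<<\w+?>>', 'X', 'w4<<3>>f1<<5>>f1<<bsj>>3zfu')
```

Every occurrence is swapped for 'X'.

'w4Xf1Xf1X3zfu'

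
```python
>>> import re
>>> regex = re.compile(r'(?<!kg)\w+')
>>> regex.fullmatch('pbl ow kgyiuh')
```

`fullmatch` succeeds only if the pattern covers the string from start to end.
Here there's no way to consume every character, so the call returns None.

None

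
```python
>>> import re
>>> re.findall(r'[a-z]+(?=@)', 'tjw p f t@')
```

The `(?=…)`/`(?<=…)` assertion just peeks at neighbouring text; it doesn't advance the match position.
`findall` yields the raw match text (1 of them) because the pattern has no groups.

['t']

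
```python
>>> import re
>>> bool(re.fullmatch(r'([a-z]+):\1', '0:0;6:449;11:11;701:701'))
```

After group 1 captures some text, `\1` only succeeds where that same text appears again.
For `fullmatch`, every character of the input must be accounted for by the pattern.
Here the pattern can't cover the whole string, so the call returns None, and `bool(None)` is False.

False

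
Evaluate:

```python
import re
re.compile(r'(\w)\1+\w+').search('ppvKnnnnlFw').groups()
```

('p',)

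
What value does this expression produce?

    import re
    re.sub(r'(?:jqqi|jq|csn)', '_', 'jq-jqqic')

'_-_c'

Branches in `(...|...)` are attempted left-to-right; the first branch that allows the whole pattern to succeed is taken.
Every occurrence is swapped for '_'.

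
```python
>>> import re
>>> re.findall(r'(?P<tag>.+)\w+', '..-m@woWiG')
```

The pattern matches one or more of any character (captured as 'tag'); then one or more of a word character.
Matches: at [0:10] match '..-m@woWiG', group 1 = '..-m@woWi'.
With a single group, `findall` returns only what that group captured — 1 item.

['..-m@woWi']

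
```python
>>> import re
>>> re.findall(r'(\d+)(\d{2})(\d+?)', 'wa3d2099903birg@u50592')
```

[('2099', '90', '3'), ('50', '59', '2')]

Pattern: one or more of a digit (captured); then exactly 2 of a digit (captured); then one or more of a digit (lazy) (captured).
Scanning left to right: at [4:11] match '2099903', groups = ('2099', '90', '3'); at [17:22] match '50592', groups = ('50', '59', '2').
3 groups means each result is a tuple of 3 captured strings — 2 here.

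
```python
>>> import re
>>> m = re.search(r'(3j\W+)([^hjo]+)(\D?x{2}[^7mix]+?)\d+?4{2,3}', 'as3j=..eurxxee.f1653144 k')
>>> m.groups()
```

('3j=..', 'eur', 'xxee.f')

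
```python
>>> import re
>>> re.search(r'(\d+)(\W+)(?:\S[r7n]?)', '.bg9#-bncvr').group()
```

'9#-bn'

This matches one or more of a digit (captured); then one or more of a non-word character (captured); then a non-whitespace character, then optionally one of [r7n] (non-capturing group).
`re.search` tries every starting position until one works.
The match spans [3:8] → '9#-bn'.
Captured: group 1 = '9', group 2 = '#-'.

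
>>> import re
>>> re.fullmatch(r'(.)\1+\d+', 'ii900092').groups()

('i',)

The match spans [0:8] → 'ii900092'.
Captured: group 1 = 'i'.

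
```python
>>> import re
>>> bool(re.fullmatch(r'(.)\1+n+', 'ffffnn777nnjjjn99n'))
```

False

The backreference `\1` re-matches whatever the first group consumed, character for character.
`re.fullmatch` is like wrapping the pattern in `^…$` (in single-line mode).
Here the pattern can't cover the whole string, so the call returns None, and `bool(None)` is False.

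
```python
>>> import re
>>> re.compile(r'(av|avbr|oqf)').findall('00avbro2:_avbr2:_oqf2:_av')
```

['av', 'av', 'oqf', 'av']

The regex engine tests alternatives in the order written; an earlier branch that matches wins even if a later one would match more.
Walking the string: at [2:4] match 'av', group 1 = 'av'; at [10:12] match 'av', group 1 = 'av'; at [17:20] match 'oqf', group 1 = 'oqf'; at [23:25] match 'av', group 1 = 'av'.
One capturing group, so `findall` returns just the captured substring from each match — 4 in all.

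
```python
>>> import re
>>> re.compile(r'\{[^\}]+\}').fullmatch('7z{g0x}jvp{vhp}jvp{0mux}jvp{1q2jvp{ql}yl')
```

`re.fullmatch` is like wrapping the pattern in `^…$` (in single-line mode).
Here there's no way to consume every character, so the call returns None.

None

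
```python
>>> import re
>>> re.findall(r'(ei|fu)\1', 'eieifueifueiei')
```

['ei', 'ei']

`\1` is not a pattern — it's the concrete string captured by group 1, re-applied verbatim.
Scanning left to right: at [0:4] match 'eiei', group 1 = 'ei'; at [10:14] match 'eiei', group 1 = 'ei'.
With a single group, `findall` returns only what that group captured — 2 items.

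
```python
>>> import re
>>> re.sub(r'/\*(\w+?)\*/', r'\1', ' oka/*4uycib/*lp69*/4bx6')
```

Matches: at [12:20] → '/*lp69*/'.
Each match is replaced using the text its own group 1 captured.

' oka/*4uyciblp694bx6'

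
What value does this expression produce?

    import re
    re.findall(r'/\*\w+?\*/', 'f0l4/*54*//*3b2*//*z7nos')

['/*54*/', '/*3b2*/']

Walking the string: at [4:10] → '/*54*/'; at [10:17] → '/*3b2*/'.
`findall` yields the raw match text (2 of them) because the pattern has no groups.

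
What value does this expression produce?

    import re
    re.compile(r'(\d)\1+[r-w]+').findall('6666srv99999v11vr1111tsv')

After group 1 captures some text, `\1` only succeeds where that same text appears again.
One capturing group, so `findall` returns just the captured substring from each match — 4 in all.

['6', '9', '1', '1']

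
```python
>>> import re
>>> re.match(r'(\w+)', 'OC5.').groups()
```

The pattern matches one or more of a word character (captured).
`re.match` won't scan ahead — the pattern has to work from the very first character.
The match spans [0:3] → 'OC5'.
Captured: group 1 = 'OC5'.

('OC5',)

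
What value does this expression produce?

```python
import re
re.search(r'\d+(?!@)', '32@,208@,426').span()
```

Because the assertion is negative and zero-width, positions next to the forbidden text are skipped.
`search` walks the string left to right and returns the first match it finds.
The match spans [0:1] → '3'.

(0, 1)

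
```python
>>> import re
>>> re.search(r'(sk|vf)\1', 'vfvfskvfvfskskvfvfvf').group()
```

`\1` has to match the exact text group 1 already captured.
The match spans [0:4] → 'vfvf'.

'vfvf'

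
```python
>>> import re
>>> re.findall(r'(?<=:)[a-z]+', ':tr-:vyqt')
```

Lookahead/lookbehind check context without consuming it, so the matched span excludes the asserted characters.
`findall` yields the raw match text (2 of them) because the pattern has no groups.

['tr', 'vyqt']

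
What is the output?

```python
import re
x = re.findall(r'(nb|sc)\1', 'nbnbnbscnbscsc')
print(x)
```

['nb', 'sc']

The backreference `\1` re-matches whatever the first group consumed, character for character.
Matches: at [0:4] match 'nbnb', group 1 = 'nb'; at [10:14] match 'scsc', group 1 = 'sc'.
With a single group, `findall` returns only what that group captured — 2 items.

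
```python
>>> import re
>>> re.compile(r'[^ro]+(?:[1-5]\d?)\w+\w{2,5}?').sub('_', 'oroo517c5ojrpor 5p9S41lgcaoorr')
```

'oroo__'

This matches one or more of any character except [ro]; then a character in [1-5], then optionally a digit (non-capturing group); then one or more of a word character, then 2 to 5 of a word character (lazy).
Matches: at [4:15] → '517c5ojrpor'; at [15:30] → ' 5p9S41lgcaoorr'.
Every occurrence is swapped for '_'.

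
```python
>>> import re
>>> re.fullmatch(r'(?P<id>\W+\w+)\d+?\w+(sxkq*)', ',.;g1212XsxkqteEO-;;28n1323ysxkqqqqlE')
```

The pattern matches one or more of a non-word character, then one or more of a word character (captured as 'id'); then one or more of a digit (lazy), then one or more of a word character; then the literal 'sxk', then zero or more of a literal 'q' (captured).
For `fullmatch`, every character of the input must be accounted for by the pattern.
Here the pattern can't cover the whole string, so the call returns None.

None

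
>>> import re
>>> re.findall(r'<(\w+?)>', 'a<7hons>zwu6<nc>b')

['7hons', 'nc']

Scanning left to right: at [1:8] match '<7hons>', group 1 = '7hons'; at [12:16] match '<nc>', group 1 = 'nc'.
With a single group, `findall` returns only what that group captured — 2 items.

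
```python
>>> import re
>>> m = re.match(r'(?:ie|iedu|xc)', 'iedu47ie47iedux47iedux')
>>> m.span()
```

The regex engine tests alternatives in the order written; an earlier branch that matches wins even if a later one would match more.
`re.match` only tries the pattern at the start of the string.
The match spans [0:2] → 'ie'.

(0, 2)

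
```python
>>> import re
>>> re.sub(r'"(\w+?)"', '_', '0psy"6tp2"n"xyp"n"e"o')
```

Matches: at [4:10] → '"6tp2"'; at [11:16] → '"xyp"'; at [17:20] → '"e"'.
Every occurrence is swapped for '_'.

'0psy_n_n_o'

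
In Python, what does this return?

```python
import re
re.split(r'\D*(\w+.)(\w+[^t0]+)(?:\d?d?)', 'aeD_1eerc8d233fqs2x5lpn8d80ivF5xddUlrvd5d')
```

['', '1eerc8d233fqs2x5lpn8d80ivF5xddUlrvd', '5d', '']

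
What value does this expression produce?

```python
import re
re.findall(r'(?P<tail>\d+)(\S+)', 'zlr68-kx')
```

This matches one or more of a digit (captured as 'tail'); then one or more of a non-whitespace character (captured).
Scanning left to right: at [3:8] match '68-kx', groups = ('68', '-kx').
`findall` packs the 2 group values into a tuple for every match.

[('68', '-kx')]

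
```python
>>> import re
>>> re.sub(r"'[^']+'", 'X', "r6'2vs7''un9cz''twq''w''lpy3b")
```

"r6XXXX'lpy3b"

Matches: at [2:8] → "'2vs7'"; at [8:15] → "'un9cz'"; at [15:20] → "'twq'"; at [20:23] → "'w'".
Every occurrence is swapped for 'X'.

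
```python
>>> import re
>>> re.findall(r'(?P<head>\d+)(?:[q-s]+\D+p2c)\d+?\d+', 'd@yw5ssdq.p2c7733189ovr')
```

['5']

The pattern matches one or more of a digit (captured as 'head'); then one or more of a character in [q-s], then one or more of a non-digit, then the literal 'p2c' (non-capturing group); then one or more of a digit (lazy), then one or more of a digit.
Matches: at [4:20] match '5ssdq.p2c7733189', group 1 = '5'.
With a single group, `findall` returns only what that group captured — 1 item.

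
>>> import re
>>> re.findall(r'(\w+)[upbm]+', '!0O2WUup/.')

['0O2WUu']

This matches one or more of a word character (captured); then one or more of one of [upbm].
Because there's exactly one group, `findall` drops the full match and keeps group 1 from the one hit.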